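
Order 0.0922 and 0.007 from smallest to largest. 0.007, 0.0922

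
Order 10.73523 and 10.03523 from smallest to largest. 10.03523, 10.73523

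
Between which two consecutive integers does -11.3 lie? -12 and -11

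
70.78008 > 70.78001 True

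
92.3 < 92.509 True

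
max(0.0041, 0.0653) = 0.0653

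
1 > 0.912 True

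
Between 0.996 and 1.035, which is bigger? 1.035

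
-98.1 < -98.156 False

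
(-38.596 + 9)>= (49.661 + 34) False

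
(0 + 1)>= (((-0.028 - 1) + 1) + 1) True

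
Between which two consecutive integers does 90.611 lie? 90 and 91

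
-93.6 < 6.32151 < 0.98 False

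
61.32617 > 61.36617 False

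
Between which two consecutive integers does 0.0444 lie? 0 and 1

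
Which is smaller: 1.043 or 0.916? 0.916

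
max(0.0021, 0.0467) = 0.0467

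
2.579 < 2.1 False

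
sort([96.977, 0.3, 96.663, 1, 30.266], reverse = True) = [96.977, 96.663, 30.266, 1, 0.3]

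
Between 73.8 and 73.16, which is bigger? 73.8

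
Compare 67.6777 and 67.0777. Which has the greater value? 67.6777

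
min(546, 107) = 107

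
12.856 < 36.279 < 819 True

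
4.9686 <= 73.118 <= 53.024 False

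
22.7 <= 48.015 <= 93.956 True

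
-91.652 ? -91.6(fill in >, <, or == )<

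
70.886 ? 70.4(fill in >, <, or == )>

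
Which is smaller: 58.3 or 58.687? 58.3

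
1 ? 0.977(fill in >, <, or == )>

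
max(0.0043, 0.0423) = 0.0423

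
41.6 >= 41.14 True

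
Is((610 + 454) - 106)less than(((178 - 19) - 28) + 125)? No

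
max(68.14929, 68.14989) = 68.14989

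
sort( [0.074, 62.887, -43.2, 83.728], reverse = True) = [83.728, 62.887, 0.074, -43.2]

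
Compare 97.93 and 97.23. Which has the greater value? 97.93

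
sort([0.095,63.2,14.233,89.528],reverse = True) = [89.528,63.2,14.233,0.095]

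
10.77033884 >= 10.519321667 True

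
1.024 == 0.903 False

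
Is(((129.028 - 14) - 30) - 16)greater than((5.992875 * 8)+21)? Yes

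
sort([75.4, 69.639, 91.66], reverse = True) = [91.66, 75.4, 69.639]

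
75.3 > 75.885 False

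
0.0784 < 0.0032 False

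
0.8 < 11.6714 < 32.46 True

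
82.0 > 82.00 False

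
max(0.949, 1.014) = 1.014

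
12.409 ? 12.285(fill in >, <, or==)>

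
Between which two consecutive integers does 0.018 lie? 0 and 1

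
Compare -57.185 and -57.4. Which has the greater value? -57.185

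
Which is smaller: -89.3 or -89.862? -89.862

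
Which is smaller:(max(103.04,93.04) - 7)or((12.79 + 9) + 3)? ((12.79 + 9) + 3)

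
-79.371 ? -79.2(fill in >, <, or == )<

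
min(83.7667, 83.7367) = 83.7367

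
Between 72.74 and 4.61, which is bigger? 72.74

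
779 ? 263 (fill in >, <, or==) >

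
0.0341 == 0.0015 False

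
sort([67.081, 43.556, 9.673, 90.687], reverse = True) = [90.687, 67.081, 43.556, 9.673]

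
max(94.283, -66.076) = 94.283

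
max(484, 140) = 484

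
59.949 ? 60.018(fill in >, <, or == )<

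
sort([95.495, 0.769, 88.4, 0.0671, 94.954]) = [0.0671, 0.769, 88.4, 94.954, 95.495]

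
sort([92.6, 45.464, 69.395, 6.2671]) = [6.2671, 45.464, 69.395, 92.6]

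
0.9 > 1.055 False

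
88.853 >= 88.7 True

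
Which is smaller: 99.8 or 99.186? 99.186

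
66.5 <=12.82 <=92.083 False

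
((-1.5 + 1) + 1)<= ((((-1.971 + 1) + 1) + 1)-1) False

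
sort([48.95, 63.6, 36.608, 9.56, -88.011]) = [-88.011, 9.56, 36.608, 48.95, 63.6]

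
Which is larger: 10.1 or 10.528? 10.528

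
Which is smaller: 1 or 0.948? 0.948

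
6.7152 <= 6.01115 False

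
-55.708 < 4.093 True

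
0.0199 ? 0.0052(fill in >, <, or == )>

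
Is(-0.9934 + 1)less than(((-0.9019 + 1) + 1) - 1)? Yes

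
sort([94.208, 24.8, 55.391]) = [24.8, 55.391, 94.208]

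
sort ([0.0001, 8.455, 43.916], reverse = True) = [43.916, 8.455, 0.0001]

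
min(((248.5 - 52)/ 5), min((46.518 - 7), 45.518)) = 39.3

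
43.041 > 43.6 False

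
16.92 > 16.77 True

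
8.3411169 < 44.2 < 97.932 True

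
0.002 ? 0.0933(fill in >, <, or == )<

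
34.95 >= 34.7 True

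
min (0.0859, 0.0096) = 0.0096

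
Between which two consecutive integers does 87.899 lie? 87 and 88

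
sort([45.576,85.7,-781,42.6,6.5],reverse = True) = [85.7,45.576,42.6,6.5,-781]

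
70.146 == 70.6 False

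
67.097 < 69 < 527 True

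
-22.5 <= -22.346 True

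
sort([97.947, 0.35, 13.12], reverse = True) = [97.947, 13.12, 0.35]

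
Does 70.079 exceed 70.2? No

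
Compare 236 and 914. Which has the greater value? 914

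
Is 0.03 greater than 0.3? No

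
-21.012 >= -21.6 True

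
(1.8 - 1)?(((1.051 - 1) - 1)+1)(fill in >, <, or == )>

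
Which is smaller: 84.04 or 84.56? 84.04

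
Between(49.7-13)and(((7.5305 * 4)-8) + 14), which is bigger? (49.7-13)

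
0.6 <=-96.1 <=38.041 False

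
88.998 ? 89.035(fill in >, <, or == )<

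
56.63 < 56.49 False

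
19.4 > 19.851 False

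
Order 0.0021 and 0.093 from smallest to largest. 0.0021, 0.093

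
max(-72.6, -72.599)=-72.599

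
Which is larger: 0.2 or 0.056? 0.2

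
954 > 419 True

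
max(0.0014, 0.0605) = 0.0605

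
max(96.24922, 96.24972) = 96.24972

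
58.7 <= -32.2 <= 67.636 False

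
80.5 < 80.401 False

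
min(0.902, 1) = 0.902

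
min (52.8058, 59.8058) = 52.8058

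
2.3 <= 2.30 True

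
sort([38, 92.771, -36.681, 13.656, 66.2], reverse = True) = [92.771, 66.2, 38, 13.656, -36.681]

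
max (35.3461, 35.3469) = 35.3469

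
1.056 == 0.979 False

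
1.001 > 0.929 True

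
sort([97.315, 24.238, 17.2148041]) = [17.2148041, 24.238, 97.315]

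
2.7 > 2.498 True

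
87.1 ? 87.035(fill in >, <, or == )>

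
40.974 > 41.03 False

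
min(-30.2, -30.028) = -30.2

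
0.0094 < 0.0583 True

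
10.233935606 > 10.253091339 False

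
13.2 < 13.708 True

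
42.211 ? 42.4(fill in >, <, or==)<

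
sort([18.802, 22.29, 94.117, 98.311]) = [18.802, 22.29, 94.117, 98.311]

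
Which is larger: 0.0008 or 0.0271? 0.0271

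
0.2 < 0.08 False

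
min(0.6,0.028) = 0.028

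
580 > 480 True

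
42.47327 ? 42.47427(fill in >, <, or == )<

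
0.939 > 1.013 False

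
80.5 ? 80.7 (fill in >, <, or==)<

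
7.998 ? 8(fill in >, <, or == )<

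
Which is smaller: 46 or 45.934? 45.934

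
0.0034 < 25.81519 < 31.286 True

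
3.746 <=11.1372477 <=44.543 True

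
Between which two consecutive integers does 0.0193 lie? 0 and 1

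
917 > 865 True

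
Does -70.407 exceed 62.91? No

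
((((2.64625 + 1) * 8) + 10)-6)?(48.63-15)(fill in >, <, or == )<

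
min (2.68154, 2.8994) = 2.68154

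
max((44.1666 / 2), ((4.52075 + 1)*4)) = 22.0833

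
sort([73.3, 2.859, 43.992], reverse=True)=[73.3, 43.992, 2.859]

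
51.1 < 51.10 False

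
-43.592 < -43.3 True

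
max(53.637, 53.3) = 53.637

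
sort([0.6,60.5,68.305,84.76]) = [0.6,60.5,68.305,84.76]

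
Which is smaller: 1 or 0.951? 0.951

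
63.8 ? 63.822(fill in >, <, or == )<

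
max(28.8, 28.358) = 28.8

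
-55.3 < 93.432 True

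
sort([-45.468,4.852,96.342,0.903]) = [-45.468,0.903,4.852,96.342]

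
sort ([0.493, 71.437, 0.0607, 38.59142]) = [0.0607, 0.493, 38.59142, 71.437]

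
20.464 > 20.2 True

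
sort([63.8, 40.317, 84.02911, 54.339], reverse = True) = [84.02911, 63.8, 54.339, 40.317]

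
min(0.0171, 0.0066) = 0.0066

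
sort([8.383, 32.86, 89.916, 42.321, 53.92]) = [8.383, 32.86, 42.321, 53.92, 89.916]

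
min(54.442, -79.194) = -79.194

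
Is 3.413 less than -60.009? No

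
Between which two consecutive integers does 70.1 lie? 70 and 71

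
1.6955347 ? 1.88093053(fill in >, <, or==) <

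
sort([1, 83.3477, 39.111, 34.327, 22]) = [1, 22, 34.327, 39.111, 83.3477]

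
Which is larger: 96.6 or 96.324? 96.6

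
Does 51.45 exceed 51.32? Yes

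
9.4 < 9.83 True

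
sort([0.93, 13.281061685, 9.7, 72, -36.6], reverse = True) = [72, 13.281061685, 9.7, 0.93, -36.6]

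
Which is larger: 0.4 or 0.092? 0.4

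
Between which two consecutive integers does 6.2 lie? 6 and 7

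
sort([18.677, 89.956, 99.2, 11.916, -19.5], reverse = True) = [99.2, 89.956, 18.677, 11.916, -19.5]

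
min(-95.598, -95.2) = -95.598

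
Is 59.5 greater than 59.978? No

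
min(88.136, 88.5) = 88.136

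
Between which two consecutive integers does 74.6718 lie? 74 and 75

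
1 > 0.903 True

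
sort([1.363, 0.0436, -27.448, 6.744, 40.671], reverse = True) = [40.671, 6.744, 1.363, 0.0436, -27.448]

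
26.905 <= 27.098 True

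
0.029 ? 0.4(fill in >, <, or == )<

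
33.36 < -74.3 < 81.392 False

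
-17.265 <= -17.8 False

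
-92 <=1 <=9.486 True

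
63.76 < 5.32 False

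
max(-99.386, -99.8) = -99.386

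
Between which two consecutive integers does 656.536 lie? 656 and 657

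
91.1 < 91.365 True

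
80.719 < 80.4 False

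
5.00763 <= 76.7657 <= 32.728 False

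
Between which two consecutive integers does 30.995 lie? 30 and 31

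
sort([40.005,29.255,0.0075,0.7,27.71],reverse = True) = [40.005,29.255,27.71,0.7,0.0075]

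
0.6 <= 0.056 False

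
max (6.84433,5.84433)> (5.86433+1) False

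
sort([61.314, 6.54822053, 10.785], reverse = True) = [61.314, 10.785, 6.54822053]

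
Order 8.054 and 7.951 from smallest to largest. 7.951, 8.054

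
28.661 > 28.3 True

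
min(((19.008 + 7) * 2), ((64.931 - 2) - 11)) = 51.931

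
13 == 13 True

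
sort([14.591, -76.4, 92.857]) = [-76.4, 14.591, 92.857]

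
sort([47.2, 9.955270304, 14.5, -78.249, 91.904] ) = [-78.249, 9.955270304, 14.5, 47.2, 91.904]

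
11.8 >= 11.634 True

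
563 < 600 True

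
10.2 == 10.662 False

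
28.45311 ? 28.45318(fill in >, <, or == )<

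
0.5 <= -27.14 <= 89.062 False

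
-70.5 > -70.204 False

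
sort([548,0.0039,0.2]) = [0.0039,0.2,548]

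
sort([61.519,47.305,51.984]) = [47.305,51.984,61.519]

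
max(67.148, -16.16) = 67.148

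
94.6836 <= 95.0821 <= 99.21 True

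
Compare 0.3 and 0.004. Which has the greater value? 0.3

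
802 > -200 True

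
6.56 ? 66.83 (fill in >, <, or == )<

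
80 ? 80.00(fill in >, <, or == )==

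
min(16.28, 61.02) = 16.28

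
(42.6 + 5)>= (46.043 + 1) True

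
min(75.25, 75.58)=75.25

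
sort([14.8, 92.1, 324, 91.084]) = [14.8, 91.084, 92.1, 324]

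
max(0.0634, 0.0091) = 0.0634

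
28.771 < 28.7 False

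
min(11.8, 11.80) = 11.8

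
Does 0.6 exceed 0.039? Yes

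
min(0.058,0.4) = 0.058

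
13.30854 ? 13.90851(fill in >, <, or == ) <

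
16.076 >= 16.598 False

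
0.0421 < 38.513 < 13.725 False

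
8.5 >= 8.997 False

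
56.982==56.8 False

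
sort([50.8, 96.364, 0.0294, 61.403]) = [0.0294, 50.8, 61.403, 96.364]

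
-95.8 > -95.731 False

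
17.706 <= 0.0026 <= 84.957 False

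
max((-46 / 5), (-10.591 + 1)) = -9.2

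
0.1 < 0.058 False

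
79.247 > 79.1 True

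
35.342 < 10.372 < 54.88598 False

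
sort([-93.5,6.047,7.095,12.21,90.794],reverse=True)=[90.794,12.21,7.095,6.047,-93.5]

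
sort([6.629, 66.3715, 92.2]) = [6.629, 66.3715, 92.2]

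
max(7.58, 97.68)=97.68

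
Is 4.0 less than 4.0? No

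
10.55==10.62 False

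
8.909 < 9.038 True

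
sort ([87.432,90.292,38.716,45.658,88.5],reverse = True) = [90.292,88.5,87.432,45.658,38.716]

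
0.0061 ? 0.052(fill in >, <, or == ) <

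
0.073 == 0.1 False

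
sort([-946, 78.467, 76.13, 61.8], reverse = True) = [78.467, 76.13, 61.8, -946]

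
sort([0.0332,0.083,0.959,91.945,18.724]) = [0.0332,0.083,0.959,18.724,91.945]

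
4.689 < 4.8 True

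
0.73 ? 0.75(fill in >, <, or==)<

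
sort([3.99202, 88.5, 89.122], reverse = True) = [89.122, 88.5, 3.99202]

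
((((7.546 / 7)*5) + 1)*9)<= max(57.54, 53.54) True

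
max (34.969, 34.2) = 34.969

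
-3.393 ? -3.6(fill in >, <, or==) >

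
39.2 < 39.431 True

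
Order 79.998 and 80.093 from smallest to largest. 79.998, 80.093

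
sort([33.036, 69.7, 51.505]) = [33.036, 51.505, 69.7]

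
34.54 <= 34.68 True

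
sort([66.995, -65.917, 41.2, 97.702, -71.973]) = [-71.973, -65.917, 41.2, 66.995, 97.702]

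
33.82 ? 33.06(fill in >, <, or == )>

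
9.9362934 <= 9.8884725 False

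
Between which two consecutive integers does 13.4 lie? 13 and 14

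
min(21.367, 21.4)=21.367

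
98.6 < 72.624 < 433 False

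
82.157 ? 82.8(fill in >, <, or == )<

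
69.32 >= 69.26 True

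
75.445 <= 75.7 True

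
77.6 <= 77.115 False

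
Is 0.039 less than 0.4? Yes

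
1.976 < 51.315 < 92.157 True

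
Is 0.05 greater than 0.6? No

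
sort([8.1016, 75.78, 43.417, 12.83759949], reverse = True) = [75.78, 43.417, 12.83759949, 8.1016]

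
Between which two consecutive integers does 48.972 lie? 48 and 49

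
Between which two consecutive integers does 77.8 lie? 77 and 78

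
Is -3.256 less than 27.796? Yes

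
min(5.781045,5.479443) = 5.479443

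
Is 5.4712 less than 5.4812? Yes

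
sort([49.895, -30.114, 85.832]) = [-30.114, 49.895, 85.832]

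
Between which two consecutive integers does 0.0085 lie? 0 and 1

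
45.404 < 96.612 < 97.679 True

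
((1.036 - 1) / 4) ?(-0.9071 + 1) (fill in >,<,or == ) <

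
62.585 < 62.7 True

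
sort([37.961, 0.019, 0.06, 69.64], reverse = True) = [69.64, 37.961, 0.06, 0.019]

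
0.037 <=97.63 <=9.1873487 False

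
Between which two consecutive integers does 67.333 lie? 67 and 68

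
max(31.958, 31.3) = 31.958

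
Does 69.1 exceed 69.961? No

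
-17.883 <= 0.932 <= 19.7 True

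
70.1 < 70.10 False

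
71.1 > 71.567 False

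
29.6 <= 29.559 False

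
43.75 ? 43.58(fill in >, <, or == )>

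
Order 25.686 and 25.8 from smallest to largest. 25.686, 25.8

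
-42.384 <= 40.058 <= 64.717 True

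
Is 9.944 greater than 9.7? Yes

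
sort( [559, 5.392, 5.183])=[5.183, 5.392, 559]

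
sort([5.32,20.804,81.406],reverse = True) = [81.406,20.804,5.32]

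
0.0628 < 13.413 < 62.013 True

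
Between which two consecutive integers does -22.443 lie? -23 and -22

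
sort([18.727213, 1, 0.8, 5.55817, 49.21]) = [0.8, 1, 5.55817, 18.727213, 49.21]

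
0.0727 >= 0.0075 True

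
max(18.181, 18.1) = 18.181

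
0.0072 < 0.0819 True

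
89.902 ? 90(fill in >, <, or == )<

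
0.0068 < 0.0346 True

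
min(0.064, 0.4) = 0.064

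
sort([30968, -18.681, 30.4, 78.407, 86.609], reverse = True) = [30968, 86.609, 78.407, 30.4, -18.681]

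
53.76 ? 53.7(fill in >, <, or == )>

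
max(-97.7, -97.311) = -97.311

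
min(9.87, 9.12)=9.12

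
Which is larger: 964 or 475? 964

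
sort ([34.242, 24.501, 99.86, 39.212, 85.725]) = [24.501, 34.242, 39.212, 85.725, 99.86]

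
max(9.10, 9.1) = 9.1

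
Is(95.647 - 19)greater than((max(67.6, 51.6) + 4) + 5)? Yes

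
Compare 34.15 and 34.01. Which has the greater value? 34.15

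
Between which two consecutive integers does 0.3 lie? 0 and 1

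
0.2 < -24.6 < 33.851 False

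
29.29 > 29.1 True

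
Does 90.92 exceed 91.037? No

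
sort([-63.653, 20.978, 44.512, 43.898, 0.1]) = [-63.653, 0.1, 20.978, 43.898, 44.512]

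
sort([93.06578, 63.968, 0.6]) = [0.6, 63.968, 93.06578]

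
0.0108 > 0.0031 True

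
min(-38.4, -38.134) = -38.4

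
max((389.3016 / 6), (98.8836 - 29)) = 69.8836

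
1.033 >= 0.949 True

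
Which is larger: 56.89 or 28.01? 56.89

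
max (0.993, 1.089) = 1.089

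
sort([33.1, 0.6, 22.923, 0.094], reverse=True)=[33.1, 22.923, 0.6, 0.094]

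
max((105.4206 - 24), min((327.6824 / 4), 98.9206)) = 81.9206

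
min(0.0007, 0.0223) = 0.0007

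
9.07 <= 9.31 True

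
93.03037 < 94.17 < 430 True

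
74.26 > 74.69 False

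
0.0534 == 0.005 False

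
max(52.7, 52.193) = 52.7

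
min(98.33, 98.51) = 98.33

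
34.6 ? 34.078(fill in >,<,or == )>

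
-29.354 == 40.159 False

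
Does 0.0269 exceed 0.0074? Yes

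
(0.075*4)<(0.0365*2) False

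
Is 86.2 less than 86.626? Yes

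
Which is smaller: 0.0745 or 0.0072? 0.0072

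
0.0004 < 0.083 True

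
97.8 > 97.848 False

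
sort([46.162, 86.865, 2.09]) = [2.09, 46.162, 86.865]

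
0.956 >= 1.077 False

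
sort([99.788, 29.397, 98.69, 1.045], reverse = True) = [99.788, 98.69, 29.397, 1.045]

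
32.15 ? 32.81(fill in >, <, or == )<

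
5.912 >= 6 False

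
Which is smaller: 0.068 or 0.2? 0.068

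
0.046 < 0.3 True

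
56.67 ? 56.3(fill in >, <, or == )>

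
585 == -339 False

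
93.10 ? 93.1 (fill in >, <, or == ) ==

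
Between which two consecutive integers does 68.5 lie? 68 and 69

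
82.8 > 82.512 True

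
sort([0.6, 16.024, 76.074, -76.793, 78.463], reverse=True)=[78.463, 76.074, 16.024, 0.6, -76.793]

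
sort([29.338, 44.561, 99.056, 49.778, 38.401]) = [29.338, 38.401, 44.561, 49.778, 99.056]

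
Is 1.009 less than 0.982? No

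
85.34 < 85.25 False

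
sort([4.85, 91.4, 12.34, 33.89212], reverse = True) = [91.4, 33.89212, 12.34, 4.85]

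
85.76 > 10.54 True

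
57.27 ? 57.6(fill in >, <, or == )<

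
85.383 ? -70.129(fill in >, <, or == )>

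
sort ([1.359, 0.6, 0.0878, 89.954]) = [0.0878, 0.6, 1.359, 89.954]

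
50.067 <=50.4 True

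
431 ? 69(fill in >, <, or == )>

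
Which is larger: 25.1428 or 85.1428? 85.1428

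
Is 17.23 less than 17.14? No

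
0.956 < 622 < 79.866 False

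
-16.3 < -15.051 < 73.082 True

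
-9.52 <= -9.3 True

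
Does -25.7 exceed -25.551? No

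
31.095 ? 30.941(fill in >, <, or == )>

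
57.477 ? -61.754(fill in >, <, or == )>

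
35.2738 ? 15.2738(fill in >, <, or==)>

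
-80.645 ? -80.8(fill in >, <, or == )>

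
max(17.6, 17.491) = 17.6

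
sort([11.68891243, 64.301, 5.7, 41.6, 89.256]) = [5.7, 11.68891243, 41.6, 64.301, 89.256]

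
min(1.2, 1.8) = 1.2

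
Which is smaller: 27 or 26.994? 26.994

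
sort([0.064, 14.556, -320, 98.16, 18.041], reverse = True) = [98.16, 18.041, 14.556, 0.064, -320]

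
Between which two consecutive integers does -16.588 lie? -17 and -16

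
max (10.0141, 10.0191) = 10.0191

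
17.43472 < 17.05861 False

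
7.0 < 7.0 False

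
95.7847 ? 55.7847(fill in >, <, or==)>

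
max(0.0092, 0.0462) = 0.0462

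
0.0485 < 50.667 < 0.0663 False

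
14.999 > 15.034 False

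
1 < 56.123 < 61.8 True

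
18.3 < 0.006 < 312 False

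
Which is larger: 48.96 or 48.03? 48.96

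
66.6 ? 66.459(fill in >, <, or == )>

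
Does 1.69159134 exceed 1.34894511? Yes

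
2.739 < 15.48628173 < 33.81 True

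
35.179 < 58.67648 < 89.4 True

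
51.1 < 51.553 True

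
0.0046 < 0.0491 True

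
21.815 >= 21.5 True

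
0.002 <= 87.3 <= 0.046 False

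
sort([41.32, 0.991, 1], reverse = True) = [41.32, 1, 0.991]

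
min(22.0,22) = 22.0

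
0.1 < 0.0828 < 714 False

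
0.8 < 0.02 False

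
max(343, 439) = 439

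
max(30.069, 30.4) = 30.4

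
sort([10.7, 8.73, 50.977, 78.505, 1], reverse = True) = [78.505, 50.977, 10.7, 8.73, 1]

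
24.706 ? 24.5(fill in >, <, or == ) >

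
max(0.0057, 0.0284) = 0.0284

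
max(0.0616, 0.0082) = 0.0616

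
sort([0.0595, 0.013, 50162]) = [0.013, 0.0595, 50162]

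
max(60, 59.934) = 60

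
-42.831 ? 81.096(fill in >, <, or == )<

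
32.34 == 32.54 False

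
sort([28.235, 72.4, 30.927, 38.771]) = [28.235, 30.927, 38.771, 72.4]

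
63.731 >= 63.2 True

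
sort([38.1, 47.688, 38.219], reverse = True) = [47.688, 38.219, 38.1]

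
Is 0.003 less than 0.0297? Yes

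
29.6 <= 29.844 True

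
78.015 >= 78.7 False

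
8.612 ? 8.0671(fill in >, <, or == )>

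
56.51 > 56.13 True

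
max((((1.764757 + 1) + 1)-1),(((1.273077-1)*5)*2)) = 2.764757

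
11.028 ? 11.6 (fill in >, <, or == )<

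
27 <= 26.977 False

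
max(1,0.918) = 1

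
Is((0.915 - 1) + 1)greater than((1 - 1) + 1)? No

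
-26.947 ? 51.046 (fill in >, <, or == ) <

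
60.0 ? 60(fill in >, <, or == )==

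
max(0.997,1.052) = 1.052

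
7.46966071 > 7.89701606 False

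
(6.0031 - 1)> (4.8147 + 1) False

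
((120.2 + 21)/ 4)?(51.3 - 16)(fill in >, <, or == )==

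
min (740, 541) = 541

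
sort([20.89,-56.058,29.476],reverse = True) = [29.476,20.89,-56.058]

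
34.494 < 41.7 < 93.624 True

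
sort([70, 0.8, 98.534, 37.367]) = [0.8, 37.367, 70, 98.534]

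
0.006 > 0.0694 False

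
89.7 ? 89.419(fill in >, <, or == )>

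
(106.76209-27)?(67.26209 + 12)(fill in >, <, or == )>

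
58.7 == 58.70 True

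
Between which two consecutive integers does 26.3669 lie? 26 and 27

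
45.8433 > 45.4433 True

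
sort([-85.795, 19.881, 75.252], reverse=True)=[75.252, 19.881, -85.795]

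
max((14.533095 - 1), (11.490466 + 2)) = 13.533095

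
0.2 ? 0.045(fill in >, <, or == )>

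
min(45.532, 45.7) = 45.532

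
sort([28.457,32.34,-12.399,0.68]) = [-12.399,0.68,28.457,32.34]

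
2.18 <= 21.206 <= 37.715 True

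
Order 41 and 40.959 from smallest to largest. 40.959, 41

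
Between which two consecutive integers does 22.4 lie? 22 and 23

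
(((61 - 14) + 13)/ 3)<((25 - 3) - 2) False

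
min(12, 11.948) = 11.948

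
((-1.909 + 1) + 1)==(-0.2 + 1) False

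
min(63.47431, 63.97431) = 63.47431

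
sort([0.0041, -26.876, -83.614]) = [-83.614, -26.876, 0.0041]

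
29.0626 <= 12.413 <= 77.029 False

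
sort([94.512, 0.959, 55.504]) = [0.959, 55.504, 94.512]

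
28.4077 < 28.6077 True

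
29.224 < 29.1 False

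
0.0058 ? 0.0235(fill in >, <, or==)<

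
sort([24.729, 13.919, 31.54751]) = [13.919, 24.729, 31.54751]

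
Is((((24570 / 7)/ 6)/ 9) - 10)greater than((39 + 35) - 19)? No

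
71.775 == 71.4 False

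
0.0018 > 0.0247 False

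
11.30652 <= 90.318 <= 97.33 True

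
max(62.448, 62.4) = 62.448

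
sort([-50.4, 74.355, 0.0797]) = [-50.4, 0.0797, 74.355]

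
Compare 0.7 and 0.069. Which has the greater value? 0.7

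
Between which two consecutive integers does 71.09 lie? 71 and 72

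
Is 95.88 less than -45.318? No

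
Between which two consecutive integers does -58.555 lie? -59 and -58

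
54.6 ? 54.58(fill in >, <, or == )>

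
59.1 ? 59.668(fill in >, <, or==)<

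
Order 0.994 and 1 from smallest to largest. 0.994, 1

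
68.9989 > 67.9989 True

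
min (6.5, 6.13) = 6.13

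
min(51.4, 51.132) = 51.132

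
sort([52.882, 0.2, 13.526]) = [0.2, 13.526, 52.882]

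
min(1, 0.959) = 0.959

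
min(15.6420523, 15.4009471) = 15.4009471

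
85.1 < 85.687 True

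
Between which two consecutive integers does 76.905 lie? 76 and 77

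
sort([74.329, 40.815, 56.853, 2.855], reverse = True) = [74.329, 56.853, 40.815, 2.855]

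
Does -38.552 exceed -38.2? No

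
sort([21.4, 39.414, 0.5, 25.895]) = [0.5, 21.4, 25.895, 39.414]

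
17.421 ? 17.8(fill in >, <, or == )<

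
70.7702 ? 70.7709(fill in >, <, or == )<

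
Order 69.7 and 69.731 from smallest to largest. 69.7,69.731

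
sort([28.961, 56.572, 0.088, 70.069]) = [0.088, 28.961, 56.572, 70.069]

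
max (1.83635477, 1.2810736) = 1.83635477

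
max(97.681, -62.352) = 97.681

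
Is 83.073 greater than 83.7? No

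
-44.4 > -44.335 False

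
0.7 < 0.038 False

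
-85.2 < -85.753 False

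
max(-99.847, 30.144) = 30.144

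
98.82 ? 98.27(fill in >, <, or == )>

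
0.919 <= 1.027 True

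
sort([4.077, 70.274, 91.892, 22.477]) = [4.077, 22.477, 70.274, 91.892]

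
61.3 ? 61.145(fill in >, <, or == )>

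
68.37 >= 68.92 False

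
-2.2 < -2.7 False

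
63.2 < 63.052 False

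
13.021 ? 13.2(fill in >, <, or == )<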